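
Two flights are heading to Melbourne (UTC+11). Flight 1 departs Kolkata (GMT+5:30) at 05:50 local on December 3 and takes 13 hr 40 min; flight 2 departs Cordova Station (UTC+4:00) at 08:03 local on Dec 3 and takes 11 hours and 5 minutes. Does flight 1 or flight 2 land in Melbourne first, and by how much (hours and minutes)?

the first, by 1 hour 8 minutes

Flight 1 in UTC: 05:50 − 5:30 = 00:20 on Dec 3.
+13 hours and 40 minutes → arrive 14:00 UTC on Dec 3.
Flight 2 in UTC: 08:03 − 4:00 = 04:03 on Dec 3.
+11 hours and 5 minutes → arrive 15:08 UTC on Dec 3.
Flight 1 lands earlier by 1 hour 8 minutes.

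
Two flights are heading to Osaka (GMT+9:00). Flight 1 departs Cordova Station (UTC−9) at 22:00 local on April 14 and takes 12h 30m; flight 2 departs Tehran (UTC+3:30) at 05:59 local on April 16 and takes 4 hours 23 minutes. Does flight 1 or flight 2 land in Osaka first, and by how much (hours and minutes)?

Flight 1 in UTC: 22:00 + 9:00 = 07:00 on Apr 15.
+12 hours 30 minutes → arrive 19:30 UTC on Apr 15.
Flight 2 in UTC: 05:59 − 3:30 = 02:29 on Apr 16.
+4 hours 23 minutes → arrive 06:52 UTC on Apr 16.
Flight 1 lands earlier by 11 hours 22 minutes.

the first, by 11 hours 22 minutes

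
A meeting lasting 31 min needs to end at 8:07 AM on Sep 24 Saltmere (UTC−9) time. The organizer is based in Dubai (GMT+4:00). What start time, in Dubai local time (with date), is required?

8:36 PM on Sep 24

Target end time in UTC: 8:07 AM + 9:00 = 5:07 PM on Sep 24.
Subtract 31 minutes → start 4:36 PM UTC on Sep 24.
Dubai is UTC+4:00: 4:36 PM + 4:00 = 8:36 PM on Sep 24.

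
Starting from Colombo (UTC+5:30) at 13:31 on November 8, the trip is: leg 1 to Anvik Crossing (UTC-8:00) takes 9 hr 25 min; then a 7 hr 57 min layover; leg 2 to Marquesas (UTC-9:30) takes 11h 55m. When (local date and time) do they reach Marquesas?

03:48 on Nov 9

Convert departure to UTC: 13:31 − 5:30 = 08:01 UTC on Nov 8.
Add 9 hours 25 minutes leg 1 → 17:26 UTC.
Add 7 hours and 57 minutes layover in Anvik Crossing → 01:23 UTC (Nov 9).
Add 11 hours and 55 minutes leg 2 → 13:18 UTC.
Marquesas is UTC−9:30, so local arrival = 13:18 − 9:30 = 03:48 on Nov 9.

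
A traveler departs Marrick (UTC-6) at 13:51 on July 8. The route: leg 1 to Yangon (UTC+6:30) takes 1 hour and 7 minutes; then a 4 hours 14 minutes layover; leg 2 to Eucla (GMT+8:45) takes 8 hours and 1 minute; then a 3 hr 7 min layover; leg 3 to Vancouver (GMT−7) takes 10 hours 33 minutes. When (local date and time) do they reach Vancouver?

15:53 on Jul 9

Convert departure to UTC: 13:51 + 6:00 = 19:51 UTC on Jul 8.
Add 1 hour 7 minutes leg 1 → 20:58 UTC.
Add 4 hours and 14 minutes layover in Yangon → 01:12 UTC (Jul 9).
Add 8 hours 1 minute leg 2 → 09:13 UTC.
Add 3 hours and 7 minutes layover in Eucla → 12:20 UTC.
Add 10 hours and 33 minutes leg 3 → 22:53 UTC.
Vancouver is UTC−7:00, so local arrival = 22:53 − 7:00 = 15:53 on Jul 9.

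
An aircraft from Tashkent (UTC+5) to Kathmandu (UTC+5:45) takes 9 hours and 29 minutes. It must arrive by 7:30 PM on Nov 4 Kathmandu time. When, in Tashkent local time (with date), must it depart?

9:16 AM on Nov 4

Target arrival in UTC: 7:30 PM − 5:45 = 1:45 PM on Nov 4.
Subtract 9 hours and 29 minutes → departure 4:16 AM UTC on Nov 4.
Tashkent is UTC+5:00: 4:16 AM + 5:00 = 9:16 AM on Nov 4.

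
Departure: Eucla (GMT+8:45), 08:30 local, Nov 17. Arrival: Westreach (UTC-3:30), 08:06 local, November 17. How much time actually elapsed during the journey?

11 hours 51 minutes

Departure in UTC: 08:30 − 8:45 = 23:45 on Nov 16.
Arrival in UTC: 08:06 + 3:30 = 11:36 on Nov 17.
Elapsed = 11:36 − 23:45 (+1 day) = 11 hours 51 minutes.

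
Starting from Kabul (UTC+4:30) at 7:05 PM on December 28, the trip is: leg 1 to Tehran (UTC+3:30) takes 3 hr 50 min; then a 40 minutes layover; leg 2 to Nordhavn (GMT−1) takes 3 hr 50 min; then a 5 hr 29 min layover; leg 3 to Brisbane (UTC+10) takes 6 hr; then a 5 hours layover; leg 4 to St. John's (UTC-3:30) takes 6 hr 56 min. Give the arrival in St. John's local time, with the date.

6:50 PM on December 29

Convert departure to UTC: 7:05 PM − 4:30 = 2:35 PM UTC on Dec 28.
Add 3 hours 50 minutes leg 1 → 6:25 PM UTC.
Add 40 minutes layover in Tehran → 7:05 PM UTC.
Add 3 hours 50 minutes leg 2 → 10:55 PM UTC.
Add 5 hours 29 minutes layover in Nordhavn → 4:24 AM UTC (Dec 29).
Add 6 hours leg 3 → 10:24 AM UTC.
Add 5 hours layover in Brisbane → 3:24 PM UTC.
Add 6 hours 56 minutes leg 4 → 10:20 PM UTC.
St. John's is UTC−3:30, so local arrival = 10:20 PM − 3:30 = 6:50 PM on Dec 29.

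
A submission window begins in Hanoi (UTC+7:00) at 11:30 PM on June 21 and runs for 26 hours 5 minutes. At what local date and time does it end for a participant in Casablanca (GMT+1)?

Convert start to UTC: 11:30 PM − 7:00 = 4:30 PM UTC on Jun 21.
Add 26 hours and 5 minutes duration → 6:35 PM UTC (Jun 22).
Casablanca is UTC+1:00, so local end time = 6:35 PM + 1:00 = 7:35 PM on Jun 22.

7:35 PM on Jun 22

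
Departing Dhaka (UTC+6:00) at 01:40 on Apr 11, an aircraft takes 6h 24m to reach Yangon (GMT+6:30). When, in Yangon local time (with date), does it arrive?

08:34 on April 11

Convert departure to UTC: 01:40 − 6:00 = 19:40 UTC on Apr 10.
Add 6 hours 24 minutes travel time → 02:04 UTC (Apr 11).
Yangon is UTC+6:30, so local arrival = 02:04 + 6:30 = 08:34 on Apr 11.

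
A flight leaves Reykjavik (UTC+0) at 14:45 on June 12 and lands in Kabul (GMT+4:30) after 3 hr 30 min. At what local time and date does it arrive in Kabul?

22:45 on June 12

Kabul is 4:30 ahead of Reykjavik.
After 3 hours 30 minutes it is 18:15 in Reykjavik.
Shift by the zone difference: 18:15 + 4:30 = 22:45 on Jun 12 in Kabul.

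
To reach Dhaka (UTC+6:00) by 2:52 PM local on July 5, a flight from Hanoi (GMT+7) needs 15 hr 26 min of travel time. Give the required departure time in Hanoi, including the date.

12:26 AM on Jul 5

Target arrival in UTC: 2:52 PM − 6:00 = 8:52 AM on Jul 5.
Subtract 15 hours 26 minutes → departure 5:26 PM UTC on Jul 4.
Hanoi is UTC+7:00: 5:26 PM + 7:00 = 12:26 AM on Jul 5.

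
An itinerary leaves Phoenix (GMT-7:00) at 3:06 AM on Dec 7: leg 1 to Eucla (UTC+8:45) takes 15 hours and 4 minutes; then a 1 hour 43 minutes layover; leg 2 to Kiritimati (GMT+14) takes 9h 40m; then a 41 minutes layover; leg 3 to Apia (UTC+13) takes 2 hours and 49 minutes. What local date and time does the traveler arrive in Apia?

5:03 AM on Dec 9

Convert departure to UTC: 3:06 AM + 7:00 = 10:06 AM UTC on Dec 7.
Add 15 hours and 4 minutes leg 1 → 1:10 AM UTC (Dec 8).
Add 1 hour and 43 minutes layover in Eucla → 2:53 AM UTC.
Add 9 hours and 40 minutes leg 2 → 12:33 PM UTC.
Add 41 minutes layover in Kiritimati → 1:14 PM UTC.
Add 2 hours 49 minutes leg 3 → 4:03 PM UTC.
Apia is UTC+13:00, so local arrival = 4:03 PM + 13:00 = 5:03 AM on Dec 9.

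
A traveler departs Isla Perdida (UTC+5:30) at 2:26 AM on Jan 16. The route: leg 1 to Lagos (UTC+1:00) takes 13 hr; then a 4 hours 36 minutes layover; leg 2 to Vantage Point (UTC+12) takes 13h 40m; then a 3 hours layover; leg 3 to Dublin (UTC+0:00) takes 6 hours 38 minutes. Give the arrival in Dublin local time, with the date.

Convert departure to UTC: 2:26 AM − 5:30 = 8:56 PM UTC on Jan 15.
Add 13 hours leg 1 → 9:56 AM UTC (Jan 16).
Add 4 hours and 36 minutes layover in Lagos → 2:32 PM UTC.
Add 13 hours and 40 minutes leg 2 → 4:12 AM UTC (Jan 17).
Add 3 hours layover in Vantage Point → 7:12 AM UTC.
Add 6 hours and 38 minutes leg 3 → 1:50 PM UTC.
Dublin is UTC+0, so local arrival is the same: 1:50 PM on Jan 17.

1:50 PM on January 17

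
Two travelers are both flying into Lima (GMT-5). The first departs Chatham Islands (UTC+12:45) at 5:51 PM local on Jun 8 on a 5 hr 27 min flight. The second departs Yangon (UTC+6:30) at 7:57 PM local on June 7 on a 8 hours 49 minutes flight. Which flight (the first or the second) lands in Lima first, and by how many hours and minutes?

Flight 1 in UTC: 5:51 PM − 12:45 = 5:06 AM on Jun 8.
+5 hours and 27 minutes → arrive 10:33 AM UTC on Jun 8.
Flight 2 in UTC: 7:57 PM − 6:30 = 1:27 PM on Jun 7.
+8 hours and 49 minutes → arrive 10:16 PM UTC on Jun 7.
Flight 2 lands earlier by 12 hours 17 minutes.

the second, by 12 hours 17 minutes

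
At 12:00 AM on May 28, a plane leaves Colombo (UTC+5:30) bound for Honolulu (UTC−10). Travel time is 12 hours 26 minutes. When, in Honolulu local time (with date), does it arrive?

8:56 PM on May 27

Convert departure to UTC: 12:00 AM − 5:30 = 6:30 PM UTC on May 27.
Add 12 hours and 26 minutes travel time → 6:56 AM UTC (May 28).
Honolulu is UTC−10:00, so local arrival = 6:56 AM − 10:00 = 8:56 PM on May 27.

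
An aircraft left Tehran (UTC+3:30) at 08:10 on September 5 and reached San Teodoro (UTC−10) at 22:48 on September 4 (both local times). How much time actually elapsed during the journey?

Departure in UTC: 08:10 − 3:30 = 04:40 on Sep 5.
Arrival in UTC: 22:48 + 10:00 = 08:48 on Sep 5.
Elapsed = 08:48 − 04:40 = 4 hours 8 minutes.

4 hours 8 minutes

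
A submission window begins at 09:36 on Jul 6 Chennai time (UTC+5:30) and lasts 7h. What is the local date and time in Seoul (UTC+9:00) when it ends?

20:06 on July 6

Convert start to UTC: 09:36 − 5:30 = 04:06 UTC on Jul 6.
Add 7 hours duration → 11:06 UTC.
Seoul is UTC+9:00, so local end time = 11:06 + 9:00 = 20:06 on Jul 6.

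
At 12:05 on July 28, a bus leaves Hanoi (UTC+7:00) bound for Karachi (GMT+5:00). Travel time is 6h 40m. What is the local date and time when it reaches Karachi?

Convert departure to UTC: 12:05 − 7:00 = 05:05 UTC on Jul 28.
Add 6 hours and 40 minutes travel time → 11:45 UTC.
Karachi is UTC+5:00, so local arrival = 11:45 + 5:00 = 16:45 on Jul 28.

16:45 on Jul 28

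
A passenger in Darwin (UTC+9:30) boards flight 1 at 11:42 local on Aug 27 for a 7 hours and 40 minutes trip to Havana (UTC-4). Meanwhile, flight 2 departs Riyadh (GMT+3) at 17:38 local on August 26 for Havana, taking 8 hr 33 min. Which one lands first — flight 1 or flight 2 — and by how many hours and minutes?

Flight 1 in UTC: 11:42 − 9:30 = 02:12 on Aug 27.
+7 hours 40 minutes → arrive 09:52 UTC on Aug 27.
Flight 2 in UTC: 17:38 − 3:00 = 14:38 on Aug 26.
+8 hours and 33 minutes → arrive 23:11 UTC on Aug 26.
Flight 2 lands earlier by 10 hours 41 minutes.

the second, by 10 hours 41 minutes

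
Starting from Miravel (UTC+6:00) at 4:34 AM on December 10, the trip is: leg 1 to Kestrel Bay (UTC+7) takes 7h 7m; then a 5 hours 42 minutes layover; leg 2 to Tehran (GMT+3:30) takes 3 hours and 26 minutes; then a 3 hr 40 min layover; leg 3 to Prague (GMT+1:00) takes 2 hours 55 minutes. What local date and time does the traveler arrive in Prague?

10:24 PM on December 10

Convert departure to UTC: 4:34 AM − 6:00 = 10:34 PM UTC on Dec 9.
Add 7 hours 7 minutes leg 1 → 5:41 AM UTC (Dec 10).
Add 5 hours and 42 minutes layover in Kestrel Bay → 11:23 AM UTC.
Add 3 hours 26 minutes leg 2 → 2:49 PM UTC.
Add 3 hours and 40 minutes layover in Tehran → 6:29 PM UTC.
Add 2 hours and 55 minutes leg 3 → 9:24 PM UTC.
Prague is UTC+1:00, so local arrival = 9:24 PM + 1:00 = 10:24 PM on Dec 10.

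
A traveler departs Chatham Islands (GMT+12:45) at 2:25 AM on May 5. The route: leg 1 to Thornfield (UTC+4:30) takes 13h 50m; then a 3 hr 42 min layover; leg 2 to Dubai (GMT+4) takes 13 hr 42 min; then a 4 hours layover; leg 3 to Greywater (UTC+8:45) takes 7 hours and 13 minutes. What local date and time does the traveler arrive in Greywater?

Convert departure to UTC: 2:25 AM − 12:45 = 1:40 PM UTC on May 4.
Add 13 hours 50 minutes leg 1 → 3:30 AM UTC (May 5).
Add 3 hours 42 minutes layover in Thornfield → 7:12 AM UTC.
Add 13 hours 42 minutes leg 2 → 8:54 PM UTC.
Add 4 hours layover in Dubai → 12:54 AM UTC (May 6).
Add 7 hours 13 minutes leg 3 → 8:07 AM UTC.
Greywater is UTC+8:45, so local arrival = 8:07 AM + 8:45 = 4:52 PM on May 6.

4:52 PM on May 6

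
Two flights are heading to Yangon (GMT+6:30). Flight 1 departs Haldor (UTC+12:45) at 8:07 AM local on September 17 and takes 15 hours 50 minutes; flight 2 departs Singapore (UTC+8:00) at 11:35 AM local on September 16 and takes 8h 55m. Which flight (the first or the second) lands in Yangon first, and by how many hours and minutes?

the second, by 22 hours 42 minutes

Flight 1 in UTC: 8:07 AM − 12:45 = 7:22 PM on Sep 16.
+15 hours and 50 minutes → arrive 11:12 AM UTC on Sep 17.
Flight 2 in UTC: 11:35 AM − 8:00 = 3:35 AM on Sep 16.
+8 hours 55 minutes → arrive 12:30 PM UTC on Sep 16.
Flight 2 lands earlier by 22 hours 42 minutes.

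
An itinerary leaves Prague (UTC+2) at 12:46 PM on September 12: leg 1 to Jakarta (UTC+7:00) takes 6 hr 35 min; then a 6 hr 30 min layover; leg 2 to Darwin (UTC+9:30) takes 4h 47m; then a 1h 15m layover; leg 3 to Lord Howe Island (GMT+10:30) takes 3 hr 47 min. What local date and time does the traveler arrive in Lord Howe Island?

8:10 PM on Sep 13

Convert departure to UTC: 12:46 PM − 2:00 = 10:46 AM UTC on Sep 12.
Add 6 hours and 35 minutes leg 1 → 5:21 PM UTC.
Add 6 hours and 30 minutes layover in Jakarta → 11:51 PM UTC.
Add 4 hours and 47 minutes leg 2 → 4:38 AM UTC (Sep 13).
Add 1 hour and 15 minutes layover in Darwin → 5:53 AM UTC.
Add 3 hours and 47 minutes leg 3 → 9:40 AM UTC.
Lord Howe Island is UTC+10:30, so local arrival = 9:40 AM + 10:30 = 8:10 PM on Sep 13.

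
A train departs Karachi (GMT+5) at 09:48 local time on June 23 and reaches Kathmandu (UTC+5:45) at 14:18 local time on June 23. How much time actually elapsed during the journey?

3 hours 45 minutes

Departure in UTC: 09:48 − 5:00 = 04:48 on Jun 23.
Arrival in UTC: 14:18 − 5:45 = 08:33 on Jun 23.
Elapsed = 08:33 − 04:48 = 3 hours 45 minutes.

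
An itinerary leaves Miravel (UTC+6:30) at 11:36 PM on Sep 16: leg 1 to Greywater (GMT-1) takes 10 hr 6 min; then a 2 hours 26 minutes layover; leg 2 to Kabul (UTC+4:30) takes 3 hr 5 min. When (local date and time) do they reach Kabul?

Convert departure to UTC: 11:36 PM − 6:30 = 5:06 PM UTC on Sep 16.
Add 10 hours 6 minutes leg 1 → 3:12 AM UTC (Sep 17).
Add 2 hours 26 minutes layover in Greywater → 5:38 AM UTC.
Add 3 hours 5 minutes leg 2 → 8:43 AM UTC.
Kabul is UTC+4:30, so local arrival = 8:43 AM + 4:30 = 1:13 PM on Sep 17.

1:13 PM on September 17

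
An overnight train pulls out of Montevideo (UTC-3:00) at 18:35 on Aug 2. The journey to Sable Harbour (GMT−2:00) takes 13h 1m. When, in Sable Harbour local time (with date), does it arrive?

08:36 on Aug 3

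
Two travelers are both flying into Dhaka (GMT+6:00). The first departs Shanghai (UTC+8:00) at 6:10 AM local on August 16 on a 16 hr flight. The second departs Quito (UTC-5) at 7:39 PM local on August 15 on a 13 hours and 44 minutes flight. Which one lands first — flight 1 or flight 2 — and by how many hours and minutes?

Flight 1 in UTC: 6:10 AM − 8:00 = 10:10 PM on Aug 15.
+16 hours → arrive 2:10 PM UTC on Aug 16.
Flight 2 in UTC: 7:39 PM + 5:00 = 12:39 AM on Aug 16.
+13 hours 44 minutes → arrive 2:23 PM UTC on Aug 16.
Flight 1 lands earlier by 13 minutes.

the first, by 13 minutes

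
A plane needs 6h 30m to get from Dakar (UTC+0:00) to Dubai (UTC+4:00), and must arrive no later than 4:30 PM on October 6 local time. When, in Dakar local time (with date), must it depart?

6:00 AM on October 6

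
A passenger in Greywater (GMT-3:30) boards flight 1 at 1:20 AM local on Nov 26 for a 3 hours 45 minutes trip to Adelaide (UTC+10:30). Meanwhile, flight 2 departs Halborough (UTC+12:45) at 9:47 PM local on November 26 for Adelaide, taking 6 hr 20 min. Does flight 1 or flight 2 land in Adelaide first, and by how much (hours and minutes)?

the first, by 6 hours 47 minutes

Flight 1 in UTC: 1:20 AM + 3:30 = 4:50 AM on Nov 26.
+3 hours and 45 minutes → arrive 8:35 AM UTC on Nov 26.
Flight 2 in UTC: 9:47 PM − 12:45 = 9:02 AM on Nov 26.
+6 hours 20 minutes → arrive 3:22 PM UTC on Nov 26.
Flight 1 lands earlier by 6 hours 47 minutes.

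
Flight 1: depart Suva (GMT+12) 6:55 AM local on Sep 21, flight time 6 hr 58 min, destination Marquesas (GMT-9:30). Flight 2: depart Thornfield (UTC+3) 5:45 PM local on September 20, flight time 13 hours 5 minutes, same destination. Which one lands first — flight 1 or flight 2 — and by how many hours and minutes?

Flight 1 in UTC: 6:55 AM − 12:00 = 6:55 PM on Sep 20.
+6 hours 58 minutes → arrive 1:53 AM UTC on Sep 21.
Flight 2 in UTC: 5:45 PM − 3:00 = 2:45 PM on Sep 20.
+13 hours 5 minutes → arrive 3:50 AM UTC on Sep 21.
Flight 1 lands earlier by 1 hour 57 minutes.

the first, by 1 hour 57 minutes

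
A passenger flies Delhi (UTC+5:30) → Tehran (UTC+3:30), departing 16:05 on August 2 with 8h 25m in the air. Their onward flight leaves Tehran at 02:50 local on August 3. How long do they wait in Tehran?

Convert departure to UTC: 16:05 − 5:30 = 10:35 UTC on Aug 2.
Add 8 hours and 25 minutes flight time → 19:00 UTC.
Tehran is UTC+3:30, so local arrival = 19:00 + 3:30 = 22:30 on Aug 2.
Layover = 02:50 − 22:30 (+1 day) = 4 hours 20 minutes.

4 hours 20 minutes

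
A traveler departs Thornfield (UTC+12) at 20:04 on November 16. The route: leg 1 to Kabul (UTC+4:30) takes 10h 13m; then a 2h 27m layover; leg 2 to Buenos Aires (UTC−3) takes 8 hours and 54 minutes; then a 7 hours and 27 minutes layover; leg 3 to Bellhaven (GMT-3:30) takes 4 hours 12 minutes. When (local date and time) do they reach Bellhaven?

Convert departure to UTC: 20:04 − 12:00 = 08:04 UTC on Nov 16.
Add 10 hours 13 minutes leg 1 → 18:17 UTC.
Add 2 hours 27 minutes layover in Kabul → 20:44 UTC.
Add 8 hours 54 minutes leg 2 → 05:38 UTC (Nov 17).
Add 7 hours 27 minutes layover in Buenos Aires → 13:05 UTC.
Add 4 hours and 12 minutes leg 3 → 17:17 UTC.
Bellhaven is UTC−3:30, so local arrival = 17:17 − 3:30 = 13:47 on Nov 17.

13:47 on November 17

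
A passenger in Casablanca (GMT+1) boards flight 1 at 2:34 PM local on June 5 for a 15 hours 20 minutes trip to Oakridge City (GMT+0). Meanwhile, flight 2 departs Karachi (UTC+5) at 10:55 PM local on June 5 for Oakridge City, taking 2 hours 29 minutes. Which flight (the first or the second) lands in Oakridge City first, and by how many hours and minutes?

Flight 1 in UTC: 2:34 PM − 1:00 = 1:34 PM on Jun 5.
+15 hours and 20 minutes → arrive 4:54 AM UTC on Jun 6.
Flight 2 in UTC: 10:55 PM − 5:00 = 5:55 PM on Jun 5.
+2 hours and 29 minutes → arrive 8:24 PM UTC on Jun 5.
Flight 2 lands earlier by 8 hours 30 minutes.

the second, by 8 hours 30 minutes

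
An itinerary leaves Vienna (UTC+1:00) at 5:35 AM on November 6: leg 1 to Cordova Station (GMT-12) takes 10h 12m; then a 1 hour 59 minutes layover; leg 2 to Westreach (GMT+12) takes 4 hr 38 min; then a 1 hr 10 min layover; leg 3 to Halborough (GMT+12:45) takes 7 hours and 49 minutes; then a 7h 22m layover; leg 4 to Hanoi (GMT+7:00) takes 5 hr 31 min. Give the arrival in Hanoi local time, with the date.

2:16 AM on November 8

Convert departure to UTC: 5:35 AM − 1:00 = 4:35 AM UTC on Nov 6.
Add 10 hours and 12 minutes leg 1 → 2:47 PM UTC.
Add 1 hour 59 minutes layover in Cordova Station → 4:46 PM UTC.
Add 4 hours 38 minutes leg 2 → 9:24 PM UTC.
Add 1 hour and 10 minutes layover in Westreach → 10:34 PM UTC.
Add 7 hours and 49 minutes leg 3 → 6:23 AM UTC (Nov 7).
Add 7 hours and 22 minutes layover in Halborough → 1:45 PM UTC.
Add 5 hours and 31 minutes leg 4 → 7:16 PM UTC.
Hanoi is UTC+7:00, so local arrival = 7:16 PM + 7:00 = 2:16 AM on Nov 8.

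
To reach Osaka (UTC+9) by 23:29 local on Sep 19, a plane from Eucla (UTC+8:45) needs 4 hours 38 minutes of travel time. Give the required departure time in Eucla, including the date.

18:36 on Sep 19

Target arrival in UTC: 23:29 − 9:00 = 14:29 on Sep 19.
Subtract 4 hours 38 minutes → departure 09:51 UTC on Sep 19.
Eucla is UTC+8:45: 09:51 + 8:45 = 18:36 on Sep 19.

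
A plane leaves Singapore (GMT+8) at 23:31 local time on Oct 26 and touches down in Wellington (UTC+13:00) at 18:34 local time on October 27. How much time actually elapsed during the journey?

Departure in UTC: 23:31 − 8:00 = 15:31 on Oct 26.
Arrival in UTC: 18:34 − 13:00 = 05:34 on Oct 27.
Elapsed = 05:34 − 15:31 (+1 day) = 14 hours 3 minutes.

14 hours 3 minutes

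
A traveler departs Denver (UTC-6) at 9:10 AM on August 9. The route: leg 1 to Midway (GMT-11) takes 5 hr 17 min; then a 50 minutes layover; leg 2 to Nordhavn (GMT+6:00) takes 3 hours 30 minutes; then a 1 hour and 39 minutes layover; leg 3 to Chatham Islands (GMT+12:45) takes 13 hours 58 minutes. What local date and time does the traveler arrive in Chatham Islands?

Convert departure to UTC: 9:10 AM + 6:00 = 3:10 PM UTC on Aug 9.
Add 5 hours and 17 minutes leg 1 → 8:27 PM UTC.
Add 50 minutes layover in Midway → 9:17 PM UTC.
Add 3 hours 30 minutes leg 2 → 12:47 AM UTC (Aug 10).
Add 1 hour 39 minutes layover in Nordhavn → 2:26 AM UTC.
Add 13 hours 58 minutes leg 3 → 4:24 PM UTC.
Chatham Islands is UTC+12:45, so local arrival = 4:24 PM + 12:45 = 5:09 AM on Aug 11.

5:09 AM on August 11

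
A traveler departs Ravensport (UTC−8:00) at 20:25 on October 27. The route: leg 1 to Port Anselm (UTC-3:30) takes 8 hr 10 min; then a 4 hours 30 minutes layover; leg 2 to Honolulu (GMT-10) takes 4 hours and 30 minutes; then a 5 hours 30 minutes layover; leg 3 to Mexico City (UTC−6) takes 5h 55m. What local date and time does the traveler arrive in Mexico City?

03:00 on October 29

Convert departure to UTC: 20:25 + 8:00 = 04:25 UTC on Oct 28.
Add 8 hours 10 minutes leg 1 → 12:35 UTC.
Add 4 hours 30 minutes layover in Port Anselm → 17:05 UTC.
Add 4 hours and 30 minutes leg 2 → 21:35 UTC.
Add 5 hours and 30 minutes layover in Honolulu → 03:05 UTC (Oct 29).
Add 5 hours 55 minutes leg 3 → 09:00 UTC.
Mexico City is UTC−6:00, so local arrival = 09:00 − 6:00 = 03:00 on Oct 29.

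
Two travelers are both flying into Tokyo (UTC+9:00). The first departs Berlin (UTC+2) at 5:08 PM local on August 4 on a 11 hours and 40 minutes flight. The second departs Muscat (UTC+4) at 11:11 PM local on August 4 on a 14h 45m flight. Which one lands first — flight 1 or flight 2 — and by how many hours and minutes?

the first, by 7 hours 8 minutes

Flight 1 in UTC: 5:08 PM − 2:00 = 3:08 PM on Aug 4.
+11 hours 40 minutes → arrive 2:48 AM UTC on Aug 5.
Flight 2 in UTC: 11:11 PM − 4:00 = 7:11 PM on Aug 4.
+14 hours and 45 minutes → arrive 9:56 AM UTC on Aug 5.
Flight 1 lands earlier by 7 hours 8 minutes.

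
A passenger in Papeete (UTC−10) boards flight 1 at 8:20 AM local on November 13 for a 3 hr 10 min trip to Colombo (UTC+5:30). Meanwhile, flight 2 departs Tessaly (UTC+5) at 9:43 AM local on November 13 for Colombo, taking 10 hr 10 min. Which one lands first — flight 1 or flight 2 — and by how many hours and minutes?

Flight 1 in UTC: 8:20 AM + 10:00 = 6:20 PM on Nov 13.
+3 hours and 10 minutes → arrive 9:30 PM UTC on Nov 13.
Flight 2 in UTC: 9:43 AM − 5:00 = 4:43 AM on Nov 13.
+10 hours and 10 minutes → arrive 2:53 PM UTC on Nov 13.
Flight 2 lands earlier by 6 hours 37 minutes.

the second, by 6 hours 37 minutes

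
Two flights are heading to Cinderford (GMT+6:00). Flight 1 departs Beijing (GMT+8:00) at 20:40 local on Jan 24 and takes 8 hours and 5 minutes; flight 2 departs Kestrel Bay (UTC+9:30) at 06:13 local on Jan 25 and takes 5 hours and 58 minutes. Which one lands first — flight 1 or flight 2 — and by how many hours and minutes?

Flight 1 in UTC: 20:40 − 8:00 = 12:40 on Jan 24.
+8 hours 5 minutes → arrive 20:45 UTC on Jan 24.
Flight 2 in UTC: 06:13 − 9:30 = 20:43 on Jan 24.
+5 hours and 58 minutes → arrive 02:41 UTC on Jan 25.
Flight 1 lands earlier by 5 hours 56 minutes.

the first, by 5 hours 56 minutes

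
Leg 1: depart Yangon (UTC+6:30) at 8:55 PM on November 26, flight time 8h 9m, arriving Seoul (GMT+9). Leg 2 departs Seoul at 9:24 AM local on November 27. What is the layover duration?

Convert departure to UTC: 8:55 PM − 6:30 = 2:25 PM UTC on Nov 26.
Add 8 hours and 9 minutes flight time → 10:34 PM UTC.
Seoul is UTC+9:00, so local arrival = 10:34 PM + 9:00 = 7:34 AM on Nov 27.
Layover = 9:24 AM − 7:34 AM = 1 hour 50 minutes.

1 hour 50 minutes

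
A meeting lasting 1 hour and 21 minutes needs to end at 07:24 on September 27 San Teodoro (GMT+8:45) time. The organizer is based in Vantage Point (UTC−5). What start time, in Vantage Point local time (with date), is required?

16:18 on September 26

Target end time in UTC: 07:24 − 8:45 = 22:39 on Sep 26.
Subtract 1 hour and 21 minutes → start 21:18 UTC on Sep 26.
Vantage Point is UTC−5:00: 21:18 − 5:00 = 16:18 on Sep 26.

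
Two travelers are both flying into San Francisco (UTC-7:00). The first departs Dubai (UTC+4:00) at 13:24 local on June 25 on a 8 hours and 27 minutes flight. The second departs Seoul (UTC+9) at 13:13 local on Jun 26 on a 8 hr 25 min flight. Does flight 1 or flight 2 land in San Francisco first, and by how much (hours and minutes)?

the first, by 18 hours 47 minutes

Flight 1 in UTC: 13:24 − 4:00 = 09:24 on Jun 25.
+8 hours and 27 minutes → arrive 17:51 UTC on Jun 25.
Flight 2 in UTC: 13:13 − 9:00 = 04:13 on Jun 26.
+8 hours 25 minutes → arrive 12:38 UTC on Jun 26.
Flight 1 lands earlier by 18 hours 47 minutes.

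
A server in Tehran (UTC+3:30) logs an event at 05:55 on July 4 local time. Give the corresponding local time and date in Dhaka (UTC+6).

08:25 on July 4

Dhaka is 2:30 ahead of Tehran.
Shift by the zone difference: 05:55 + 2:30 = 08:25 on Jul 4 in Dhaka.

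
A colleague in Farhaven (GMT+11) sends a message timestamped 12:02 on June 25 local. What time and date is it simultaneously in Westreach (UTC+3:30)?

04:32 on June 25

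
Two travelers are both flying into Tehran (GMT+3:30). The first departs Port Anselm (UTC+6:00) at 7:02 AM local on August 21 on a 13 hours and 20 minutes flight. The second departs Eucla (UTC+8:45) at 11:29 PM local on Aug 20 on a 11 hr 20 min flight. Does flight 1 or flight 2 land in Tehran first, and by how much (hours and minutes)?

the second, by 12 hours 18 minutes

Flight 1 in UTC: 7:02 AM − 6:00 = 1:02 AM on Aug 21.
+13 hours and 20 minutes → arrive 2:22 PM UTC on Aug 21.
Flight 2 in UTC: 11:29 PM − 8:45 = 2:44 PM on Aug 20.
+11 hours and 20 minutes → arrive 2:04 AM UTC on Aug 21.
Flight 2 lands earlier by 12 hours 18 minutes.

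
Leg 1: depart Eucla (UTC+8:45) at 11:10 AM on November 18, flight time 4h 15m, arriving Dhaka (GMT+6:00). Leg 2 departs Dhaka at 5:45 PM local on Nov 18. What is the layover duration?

5 hours 5 minutes

Convert departure to UTC: 11:10 AM − 8:45 = 2:25 AM UTC on Nov 18.
Add 4 hours 15 minutes flight time → 6:40 AM UTC.
Dhaka is UTC+6:00, so local arrival = 6:40 AM + 6:00 = 12:40 PM on Nov 18.
Layover = 5:45 PM − 12:40 PM = 5 hours 5 minutes.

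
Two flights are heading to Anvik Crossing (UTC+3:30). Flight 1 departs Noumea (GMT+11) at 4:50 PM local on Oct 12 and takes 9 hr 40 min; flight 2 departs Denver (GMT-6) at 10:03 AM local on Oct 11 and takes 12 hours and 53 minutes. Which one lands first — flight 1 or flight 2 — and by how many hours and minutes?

the second, by 10 hours 34 minutes

Flight 1 in UTC: 4:50 PM − 11:00 = 5:50 AM on Oct 12.
+9 hours 40 minutes → arrive 3:30 PM UTC on Oct 12.
Flight 2 in UTC: 10:03 AM + 6:00 = 4:03 PM on Oct 11.
+12 hours and 53 minutes → arrive 4:56 AM UTC on Oct 12.
Flight 2 lands earlier by 10 hours 34 minutes.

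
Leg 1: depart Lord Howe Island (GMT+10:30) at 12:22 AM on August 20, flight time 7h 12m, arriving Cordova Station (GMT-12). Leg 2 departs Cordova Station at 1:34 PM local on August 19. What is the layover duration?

Convert departure to UTC: 12:22 AM − 10:30 = 1:52 PM UTC on Aug 19.
Add 7 hours and 12 minutes flight time → 9:04 PM UTC.
Cordova Station is UTC−12:00, so local arrival = 9:04 PM − 12:00 = 9:04 AM on Aug 19.
Layover = 1:34 PM − 9:04 AM = 4 hours 30 minutes.

4 hours 30 minutes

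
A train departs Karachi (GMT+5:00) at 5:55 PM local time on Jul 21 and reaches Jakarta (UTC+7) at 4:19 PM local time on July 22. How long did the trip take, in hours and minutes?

Departure in UTC: 5:55 PM − 5:00 = 12:55 PM on Jul 21.
Arrival in UTC: 4:19 PM − 7:00 = 9:19 AM on Jul 22.
Elapsed = 9:19 AM − 12:55 PM (+1 day) = 20 hours 24 minutes.

20 hours 24 minutes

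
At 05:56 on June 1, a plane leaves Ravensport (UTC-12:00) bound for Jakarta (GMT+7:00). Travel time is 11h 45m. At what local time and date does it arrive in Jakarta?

Convert departure to UTC: 05:56 + 12:00 = 17:56 UTC on Jun 1.
Add 11 hours and 45 minutes travel time → 05:41 UTC (Jun 2).
Jakarta is UTC+7:00, so local arrival = 05:41 + 7:00 = 12:41 on Jun 2.

12:41 on Jun 2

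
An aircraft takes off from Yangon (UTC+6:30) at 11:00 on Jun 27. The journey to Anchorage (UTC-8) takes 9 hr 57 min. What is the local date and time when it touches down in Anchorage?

06:27 on June 27

Anchorage is 14:30 behind Yangon.
After 9 hours and 57 minutes it is 20:57 in Yangon.
Shift by the zone difference: 20:57 − 14:30 = 06:27 on Jun 27 in Anchorage.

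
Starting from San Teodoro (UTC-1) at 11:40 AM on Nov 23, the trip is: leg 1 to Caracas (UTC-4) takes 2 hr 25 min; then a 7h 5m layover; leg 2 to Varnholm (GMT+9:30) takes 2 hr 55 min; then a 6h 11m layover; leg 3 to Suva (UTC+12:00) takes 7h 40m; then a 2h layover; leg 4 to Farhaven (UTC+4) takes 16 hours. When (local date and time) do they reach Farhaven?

Convert departure to UTC: 11:40 AM + 1:00 = 12:40 PM UTC on Nov 23.
Add 2 hours and 25 minutes leg 1 → 3:05 PM UTC.
Add 7 hours 5 minutes layover in Caracas → 10:10 PM UTC.
Add 2 hours and 55 minutes leg 2 → 1:05 AM UTC (Nov 24).
Add 6 hours and 11 minutes layover in Varnholm → 7:16 AM UTC.
Add 7 hours 40 minutes leg 3 → 2:56 PM UTC.
Add 2 hours layover in Suva → 4:56 PM UTC.
Add 16 hours leg 4 → 8:56 AM UTC (Nov 25).
Farhaven is UTC+4:00, so local arrival = 8:56 AM + 4:00 = 12:56 PM on Nov 25.

12:56 PM on Nov 25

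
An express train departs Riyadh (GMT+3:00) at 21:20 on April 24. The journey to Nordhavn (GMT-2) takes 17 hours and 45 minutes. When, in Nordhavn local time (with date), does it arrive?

Convert departure to UTC: 21:20 − 3:00 = 18:20 UTC on Apr 24.
Add 17 hours 45 minutes travel time → 12:05 UTC (Apr 25).
Nordhavn is UTC−2:00, so local arrival = 12:05 − 2:00 = 10:05 on Apr 25.

10:05 on Apr 25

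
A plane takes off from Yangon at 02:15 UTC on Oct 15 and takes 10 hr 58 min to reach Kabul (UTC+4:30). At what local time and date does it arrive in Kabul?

Departure is given in UTC: 02:15 on Oct 15.
Add 10 hours and 58 minutes → 13:13 UTC.
Kabul is UTC+4:30: 13:13 + 4:30 = 17:43 on Oct 15.

17:43 on Oct 15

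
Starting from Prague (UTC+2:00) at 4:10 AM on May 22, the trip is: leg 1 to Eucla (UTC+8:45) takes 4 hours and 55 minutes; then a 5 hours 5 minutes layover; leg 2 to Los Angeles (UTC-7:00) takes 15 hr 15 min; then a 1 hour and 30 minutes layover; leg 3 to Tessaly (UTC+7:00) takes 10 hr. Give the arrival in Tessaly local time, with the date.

Convert departure to UTC: 4:10 AM − 2:00 = 2:10 AM UTC on May 22.
Add 4 hours 55 minutes leg 1 → 7:05 AM UTC.
Add 5 hours and 5 minutes layover in Eucla → 12:10 PM UTC.
Add 15 hours 15 minutes leg 2 → 3:25 AM UTC (May 23).
Add 1 hour 30 minutes layover in Los Angeles → 4:55 AM UTC.
Add 10 hours leg 3 → 2:55 PM UTC.
Tessaly is UTC+7:00, so local arrival = 2:55 PM + 7:00 = 9:55 PM on May 23.

9:55 PM on May 23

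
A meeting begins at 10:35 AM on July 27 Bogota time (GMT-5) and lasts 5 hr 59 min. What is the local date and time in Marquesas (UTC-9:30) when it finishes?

12:04 PM on July 27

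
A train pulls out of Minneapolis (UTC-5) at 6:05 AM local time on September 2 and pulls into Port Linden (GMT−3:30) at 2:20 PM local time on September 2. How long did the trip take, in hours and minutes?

6 hours 45 minutes

Departure in UTC: 6:05 AM + 5:00 = 11:05 AM on Sep 2.
Arrival in UTC: 2:20 PM + 3:30 = 5:50 PM on Sep 2.
Elapsed = 5:50 PM − 11:05 AM = 6 hours 45 minutes.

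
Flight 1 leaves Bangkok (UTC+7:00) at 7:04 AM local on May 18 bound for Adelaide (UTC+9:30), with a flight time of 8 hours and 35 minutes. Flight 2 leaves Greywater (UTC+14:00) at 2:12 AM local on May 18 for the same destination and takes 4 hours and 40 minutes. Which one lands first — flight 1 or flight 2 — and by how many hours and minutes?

Flight 1 in UTC: 7:04 AM − 7:00 = 12:04 AM on May 18.
+8 hours and 35 minutes → arrive 8:39 AM UTC on May 18.
Flight 2 in UTC: 2:12 AM − 14:00 = 12:12 PM on May 17.
+4 hours 40 minutes → arrive 4:52 PM UTC on May 17.
Flight 2 lands earlier by 15 hours 47 minutes.

the second, by 15 hours 47 minutes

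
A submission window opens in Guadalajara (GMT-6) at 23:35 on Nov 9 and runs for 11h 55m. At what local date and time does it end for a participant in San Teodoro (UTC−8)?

09:30 on November 10

San Teodoro is 2:00 behind Guadalajara.
After 11 hours 55 minutes it is 11:30 (Nov 10) in Guadalajara.
Shift by the zone difference: 11:30 − 2:00 = 09:30 on Nov 10 in San Teodoro.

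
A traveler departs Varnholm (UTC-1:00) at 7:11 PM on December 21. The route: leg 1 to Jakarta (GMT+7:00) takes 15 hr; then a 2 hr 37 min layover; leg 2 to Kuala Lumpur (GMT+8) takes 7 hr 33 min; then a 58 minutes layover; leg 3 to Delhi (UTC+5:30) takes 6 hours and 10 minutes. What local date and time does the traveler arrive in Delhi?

Convert departure to UTC: 7:11 PM + 1:00 = 8:11 PM UTC on Dec 21.
Add 15 hours leg 1 → 11:11 AM UTC (Dec 22).
Add 2 hours 37 minutes layover in Jakarta → 1:48 PM UTC.
Add 7 hours and 33 minutes leg 2 → 9:21 PM UTC.
Add 58 minutes layover in Kuala Lumpur → 10:19 PM UTC.
Add 6 hours 10 minutes leg 3 → 4:29 AM UTC (Dec 23).
Delhi is UTC+5:30, so local arrival = 4:29 AM + 5:30 = 9:59 AM on Dec 23.

9:59 AM on December 23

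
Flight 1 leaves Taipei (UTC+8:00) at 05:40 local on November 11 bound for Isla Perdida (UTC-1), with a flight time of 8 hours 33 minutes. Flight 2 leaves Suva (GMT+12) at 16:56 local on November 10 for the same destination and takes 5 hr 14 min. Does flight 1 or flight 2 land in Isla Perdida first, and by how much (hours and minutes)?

Flight 1 in UTC: 05:40 − 8:00 = 21:40 on Nov 10.
+8 hours 33 minutes → arrive 06:13 UTC on Nov 11.
Flight 2 in UTC: 16:56 − 12:00 = 04:56 on Nov 10.
+5 hours and 14 minutes → arrive 10:10 UTC on Nov 10.
Flight 2 lands earlier by 20 hours 3 minutes.

the second, by 20 hours 3 minutes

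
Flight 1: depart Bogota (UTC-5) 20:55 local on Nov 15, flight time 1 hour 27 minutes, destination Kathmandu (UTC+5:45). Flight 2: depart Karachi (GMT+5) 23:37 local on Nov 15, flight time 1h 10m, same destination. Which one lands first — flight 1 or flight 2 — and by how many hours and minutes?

Flight 1 in UTC: 20:55 + 5:00 = 01:55 on Nov 16.
+1 hour and 27 minutes → arrive 03:22 UTC on Nov 16.
Flight 2 in UTC: 23:37 − 5:00 = 18:37 on Nov 15.
+1 hour and 10 minutes → arrive 19:47 UTC on Nov 15.
Flight 2 lands earlier by 7 hours 35 minutes.

the second, by 7 hours 35 minutes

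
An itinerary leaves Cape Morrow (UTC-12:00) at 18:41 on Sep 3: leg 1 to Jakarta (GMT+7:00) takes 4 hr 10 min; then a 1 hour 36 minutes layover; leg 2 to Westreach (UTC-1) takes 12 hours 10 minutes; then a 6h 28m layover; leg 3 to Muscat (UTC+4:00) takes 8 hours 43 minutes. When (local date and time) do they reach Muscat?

Convert departure to UTC: 18:41 + 12:00 = 06:41 UTC on Sep 4.
Add 4 hours and 10 minutes leg 1 → 10:51 UTC.
Add 1 hour 36 minutes layover in Jakarta → 12:27 UTC.
Add 12 hours and 10 minutes leg 2 → 00:37 UTC (Sep 5).
Add 6 hours 28 minutes layover in Westreach → 07:05 UTC.
Add 8 hours 43 minutes leg 3 → 15:48 UTC.
Muscat is UTC+4:00, so local arrival = 15:48 + 4:00 = 19:48 on Sep 5.

19:48 on September 5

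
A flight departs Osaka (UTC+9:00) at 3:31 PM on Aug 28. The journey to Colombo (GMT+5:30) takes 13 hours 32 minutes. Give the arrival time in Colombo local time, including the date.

Colombo is 3:30 behind Osaka.
After 13 hours and 32 minutes it is 5:03 AM (Aug 29) in Osaka.
Shift by the zone difference: 5:03 AM − 3:30 = 1:33 AM on Aug 29 in Colombo.

1:33 AM on Aug 29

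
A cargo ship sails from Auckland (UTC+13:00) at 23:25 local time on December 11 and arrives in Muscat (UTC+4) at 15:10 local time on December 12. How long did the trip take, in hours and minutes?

24 hours 45 minutes

Departure in UTC: 23:25 − 13:00 = 10:25 on Dec 11.
Arrival in UTC: 15:10 − 4:00 = 11:10 on Dec 12.
Elapsed = 11:10 − 10:25 (+1 day) = 24 hours 45 minutes.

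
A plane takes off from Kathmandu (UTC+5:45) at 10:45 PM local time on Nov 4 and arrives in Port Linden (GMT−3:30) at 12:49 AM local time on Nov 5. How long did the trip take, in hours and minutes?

11 hours 19 minutes

Port Linden is 9:15 behind Kathmandu.
Clock-face elapsed time (ignoring zones) is 2 hours 4 minutes.
Actual elapsed = 2 hours 4 minutes + 9:15 = 11 hours 19 minutes.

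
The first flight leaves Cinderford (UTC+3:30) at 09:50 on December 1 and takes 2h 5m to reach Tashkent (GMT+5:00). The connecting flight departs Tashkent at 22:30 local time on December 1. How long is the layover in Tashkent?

Convert departure to UTC: 09:50 − 3:30 = 06:20 UTC on Dec 1.
Add 2 hours 5 minutes flight time → 08:25 UTC.
Tashkent is UTC+5:00, so local arrival = 08:25 + 5:00 = 13:25 on Dec 1.
Layover = 22:30 − 13:25 = 9 hours 5 minutes.

9 hours 5 minutes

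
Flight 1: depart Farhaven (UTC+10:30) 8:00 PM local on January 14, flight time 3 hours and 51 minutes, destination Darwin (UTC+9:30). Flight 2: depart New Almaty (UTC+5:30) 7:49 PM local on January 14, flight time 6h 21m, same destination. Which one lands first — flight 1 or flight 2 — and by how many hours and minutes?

the first, by 7 hours 19 minutes

Flight 1 in UTC: 8:00 PM − 10:30 = 9:30 AM on Jan 14.
+3 hours 51 minutes → arrive 1:21 PM UTC on Jan 14.
Flight 2 in UTC: 7:49 PM − 5:30 = 2:19 PM on Jan 14.
+6 hours and 21 minutes → arrive 8:40 PM UTC on Jan 14.
Flight 1 lands earlier by 7 hours 19 minutes.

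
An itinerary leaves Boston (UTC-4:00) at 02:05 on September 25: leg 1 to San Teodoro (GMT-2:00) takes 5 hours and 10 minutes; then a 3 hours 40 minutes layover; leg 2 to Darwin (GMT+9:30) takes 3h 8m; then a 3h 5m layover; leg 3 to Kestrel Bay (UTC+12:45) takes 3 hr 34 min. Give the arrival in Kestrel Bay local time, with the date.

Convert departure to UTC: 02:05 + 4:00 = 06:05 UTC on Sep 25.
Add 5 hours 10 minutes leg 1 → 11:15 UTC.
Add 3 hours and 40 minutes layover in San Teodoro → 14:55 UTC.
Add 3 hours and 8 minutes leg 2 → 18:03 UTC.
Add 3 hours and 5 minutes layover in Darwin → 21:08 UTC.
Add 3 hours and 34 minutes leg 3 → 00:42 UTC (Sep 26).
Kestrel Bay is UTC+12:45, so local arrival = 00:42 + 12:45 = 13:27 on Sep 26.

13:27 on September 26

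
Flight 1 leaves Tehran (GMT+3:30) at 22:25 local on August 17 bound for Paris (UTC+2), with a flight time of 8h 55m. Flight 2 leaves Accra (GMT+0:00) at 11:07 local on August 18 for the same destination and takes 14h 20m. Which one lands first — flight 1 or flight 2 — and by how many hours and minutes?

the first, by 21 hours 37 minutes

Flight 1 in UTC: 22:25 − 3:30 = 18:55 on Aug 17.
+8 hours and 55 minutes → arrive 03:50 UTC on Aug 18.
Flight 2 departs at 11:07 UTC (Aug 18).
+14 hours 20 minutes → arrive 01:27 UTC on Aug 19.
Flight 1 lands earlier by 21 hours 37 minutes.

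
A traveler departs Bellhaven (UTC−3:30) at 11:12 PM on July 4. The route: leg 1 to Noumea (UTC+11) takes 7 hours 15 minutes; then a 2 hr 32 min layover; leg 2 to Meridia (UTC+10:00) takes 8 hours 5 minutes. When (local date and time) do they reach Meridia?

6:34 AM on Jul 6

Convert departure to UTC: 11:12 PM + 3:30 = 2:42 AM UTC on Jul 5.
Add 7 hours 15 minutes leg 1 → 9:57 AM UTC.
Add 2 hours 32 minutes layover in Noumea → 12:29 PM UTC.
Add 8 hours and 5 minutes leg 2 → 8:34 PM UTC.
Meridia is UTC+10:00, so local arrival = 8:34 PM + 10:00 = 6:34 AM on Jul 6.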